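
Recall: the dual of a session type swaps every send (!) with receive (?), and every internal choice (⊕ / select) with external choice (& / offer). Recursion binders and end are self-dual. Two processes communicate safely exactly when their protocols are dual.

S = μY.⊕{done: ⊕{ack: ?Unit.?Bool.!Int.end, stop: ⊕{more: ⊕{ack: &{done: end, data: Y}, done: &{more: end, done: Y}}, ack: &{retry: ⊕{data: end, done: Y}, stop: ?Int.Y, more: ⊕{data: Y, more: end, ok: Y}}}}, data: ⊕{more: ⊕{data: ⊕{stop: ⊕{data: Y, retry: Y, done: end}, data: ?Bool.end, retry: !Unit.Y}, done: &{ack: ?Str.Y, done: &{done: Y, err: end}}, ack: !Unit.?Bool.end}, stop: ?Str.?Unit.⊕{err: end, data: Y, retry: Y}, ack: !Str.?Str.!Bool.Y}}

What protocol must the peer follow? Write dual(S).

μY.&{done: &{ack: !Unit.!Bool.?Int.end, stop: &{more: &{ack: ⊕{done: end, data: Y}, done: ⊕{more: end, done: Y}}, ack: ⊕{retry: &{data: end, done: Y}, stop: !Int.Y, more: &{data: Y, more: end, ok: Y}}}}, data: &{more: &{data: &{stop: &{data: Y, retry: Y, done: end}, data: !Bool.end, retry: ?Unit.Y}, done: ⊕{ack: !Str.Y, done: ⊕{done: Y, err: end}}, ack: ?Unit.!Bool.end}, stop: !Str.!Unit.&{err: end, data: Y, retry: Y}, ack: ?Str.!Str.?Bool.Y}}

μY → μY  (binder kept)
  ⊕{done,data} → &{done,data}  (select→offer)
    [done]
      ⊕{ack,stop} → &{ack,stop}  (select→offer)
        [ack]
          ?Unit → !Unit
            ?Bool → !Bool
              !Int → ?Int
                end ↦ end
        [stop]
          ⊕{more,ack} → &{more,ack}  (select→offer)
            [more]
              ⊕{ack,done} → &{ack,done}  (select→offer)
                [ack]
                  &{done,data} → ⊕{done,data}  (offer→select)
                    [done]
                      end ↦ end
                    [data]
                      Y ↦ Y
                [done]
                  &{more,done} → ⊕{more,done}  (offer→select)
                    [more]
                      end ↦ end
                    [done]
                      Y ↦ Y
            [ack]
              &{retry,stop,more} → ⊕{retry,stop,more}  (offer→select)
                [retry]
                  ⊕{data,done} → &{data,done}  (select→offer)
                    [data]
                      end ↦ end
                    [done]
                      Y ↦ Y
                [stop]
                  ?Int → !Int
                    Y ↦ Y
                [more]
                  ⊕{data,more,ok} → &{data,more,ok}  (select→offer)
                    [data]
                      Y ↦ Y
                    [more]
                      end ↦ end
                    [ok]
                      Y ↦ Y
    [data]
      ⊕{more,stop,ack} → &{more,stop,ack}  (select→offer)
        [more]
          ⊕{data,done,ack} → &{data,done,ack}  (select→offer)
            [data]
              ⊕{stop,data,retry} → &{stop,data,retry}  (select→offer)
                [stop]
                  ⊕{data,retry,done} → &{data,retry,done}  (select→offer)
                    [data]
                      Y ↦ Y
                    [retry]
                      Y ↦ Y
                    [done]
                      end ↦ end
                [data]
                  ?Bool → !Bool
                    end ↦ end
                [retry]
                  !Unit → ?Unit
                    Y ↦ Y
            [done]
              &{ack,done} → ⊕{ack,done}  (offer→select)
                [ack]
                  ?Str → !Str
                    Y ↦ Y
                [done]
                  &{done,err} → ⊕{done,err}  (offer→select)
                    [done]
                      Y ↦ Y
                    [err]
                      end ↦ end
            [ack]
              !Unit → ?Unit
                ?Bool → !Bool
                  end ↦ end
        [stop]
          ?Str → !Str
            ?Unit → !Unit
              ⊕{err,data,retry} → &{err,data,retry}  (select→offer)
                [err]
                  end ↦ end
                [data]
                  Y ↦ Y
                [retry]
                  Y ↦ Y
        [ack]
          !Str → ?Str
            ?Str → !Str
              !Bool → ?Bool
                Y ↦ Y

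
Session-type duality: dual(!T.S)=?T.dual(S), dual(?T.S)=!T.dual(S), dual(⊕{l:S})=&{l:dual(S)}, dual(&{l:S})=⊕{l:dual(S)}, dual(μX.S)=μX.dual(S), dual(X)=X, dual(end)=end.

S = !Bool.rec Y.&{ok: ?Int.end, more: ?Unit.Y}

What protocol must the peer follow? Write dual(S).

?Bool.rec Y.+{ok: !Int.end, more: !Unit.Y}

!Bool ↦ ?Bool
  rec Y ↦ rec Y  (rec unchanged)
    &{ok,more} ↦ +{ok,more}  (&→⊕)
      [ok]
        ?Int ↦ !Int
          dual(end) = end
      [more]
        ?Unit ↦ !Unit
          dual(Y) = Y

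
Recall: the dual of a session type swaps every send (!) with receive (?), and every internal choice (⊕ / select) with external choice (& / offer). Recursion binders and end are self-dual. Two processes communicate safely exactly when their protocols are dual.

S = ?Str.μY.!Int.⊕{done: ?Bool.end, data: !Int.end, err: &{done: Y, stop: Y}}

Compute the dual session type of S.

?Str ↦ !Str
  μY ↦ μY  (rec unchanged)
    !Int ↦ ?Int
      ⊕{done,data,err} ↦ &{done,data,err}  (select→offer)
        [done]
          ?Bool ↦ !Bool
            end ↦ end
        [data]
          !Int ↦ ?Int
            end ↦ end
        [err]
          &{done,stop} ↦ ⊕{done,stop}  (offer→select)
            [done]
              Y ↦ Y
            [stop]
              Y ↦ Y

!Str.μY.?Int.&{done: !Bool.end, data: ?Int.end, err: ⊕{done: Y, stop: Y}}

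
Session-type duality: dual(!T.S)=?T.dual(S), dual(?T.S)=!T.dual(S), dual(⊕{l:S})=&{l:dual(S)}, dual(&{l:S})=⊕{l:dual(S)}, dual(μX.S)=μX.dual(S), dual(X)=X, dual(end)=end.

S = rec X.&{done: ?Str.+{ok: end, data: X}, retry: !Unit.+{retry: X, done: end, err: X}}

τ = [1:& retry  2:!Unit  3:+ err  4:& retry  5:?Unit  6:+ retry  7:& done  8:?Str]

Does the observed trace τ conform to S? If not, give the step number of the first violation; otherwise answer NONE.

@1 & retry  ok  state: !Unit.+{retry: rec X.…, done: end, err: rec X.…}
@2 !Unit  ok  state: +{retry: rec X.…, done: end, err: rec X.…}
@3 + err  ok  state: rec X.…
@4 & retry  ok  state: !Unit.+{retry: rec X.…, done: end, err: rec X.…}
@5 got ?Unit, protocol expects !Unit  ✗

5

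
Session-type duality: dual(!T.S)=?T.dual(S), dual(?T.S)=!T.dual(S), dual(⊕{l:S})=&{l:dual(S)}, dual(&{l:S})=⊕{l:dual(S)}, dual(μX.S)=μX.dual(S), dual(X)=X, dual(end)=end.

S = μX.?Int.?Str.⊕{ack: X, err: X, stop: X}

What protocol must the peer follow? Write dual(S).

μX = μX  (rec unchanged)
  ?Int = !Int
    ?Str = !Str
      ⊕{ack,err,stop} = &{ack,err,stop}  (internal→external)
        [ack]
          dual(X) = X
        [err]
          dual(X) = X
        [stop]
          dual(X) = X

μX.!Int.!Str.&{ack: X, err: X, stop: X}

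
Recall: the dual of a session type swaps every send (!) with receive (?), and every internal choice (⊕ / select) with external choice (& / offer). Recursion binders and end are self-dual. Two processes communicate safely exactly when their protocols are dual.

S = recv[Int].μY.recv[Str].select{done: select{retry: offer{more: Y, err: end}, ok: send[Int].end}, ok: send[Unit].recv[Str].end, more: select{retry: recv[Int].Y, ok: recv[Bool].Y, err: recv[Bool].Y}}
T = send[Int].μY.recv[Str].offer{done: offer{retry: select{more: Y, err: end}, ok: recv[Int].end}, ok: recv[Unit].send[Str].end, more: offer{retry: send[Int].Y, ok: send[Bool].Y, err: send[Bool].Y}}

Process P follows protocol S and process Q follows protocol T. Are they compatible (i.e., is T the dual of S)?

NO

recv[Int] | send[Int]  match
  μY | μY  match (μ self-dual)
    recv[Str] | recv[Str]  ✗ same direction on both sides — not dual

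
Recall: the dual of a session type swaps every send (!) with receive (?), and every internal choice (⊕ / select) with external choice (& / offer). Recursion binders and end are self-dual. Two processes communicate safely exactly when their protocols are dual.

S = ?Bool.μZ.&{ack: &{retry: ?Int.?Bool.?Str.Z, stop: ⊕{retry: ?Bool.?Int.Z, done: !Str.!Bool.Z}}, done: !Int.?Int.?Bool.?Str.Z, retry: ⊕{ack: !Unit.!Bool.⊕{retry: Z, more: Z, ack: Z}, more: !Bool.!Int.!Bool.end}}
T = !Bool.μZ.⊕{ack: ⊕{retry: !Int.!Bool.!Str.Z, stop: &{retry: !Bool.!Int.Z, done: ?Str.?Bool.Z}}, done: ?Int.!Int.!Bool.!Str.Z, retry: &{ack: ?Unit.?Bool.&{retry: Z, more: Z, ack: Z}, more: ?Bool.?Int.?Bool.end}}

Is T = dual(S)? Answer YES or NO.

?Bool vs !Bool  ok
  μZ vs μZ  ok (binder kept)
    &{ack,done,retry} vs ⊕{ack,done,retry}  ok same labels
      • ack:
        &{retry,stop} vs ⊕{retry,stop}  ok same labels
          • retry:
            ?Int vs !Int  ok
              ?Bool vs !Bool  ok
                ?Str vs !Str  ok
                  Z vs Z  ok
          • stop:
            ⊕{retry,done} vs &{retry,done}  ok same labels
              • retry:
                ?Bool vs !Bool  ok
                  ?Int vs !Int  ok
                    Z vs Z  ok
              • done:
                !Str vs ?Str  ok
                  !Bool vs ?Bool  ok
                    Z vs Z  ok
      • done:
        !Int vs ?Int  ok
          ?Int vs !Int  ok
            ?Bool vs !Bool  ok
              ?Str vs !Str  ok
                Z vs Z  ok
      • retry:
        ⊕{ack,more} vs &{ack,more}  ok same labels
          • ack:
            !Unit vs ?Unit  ok
              !Bool vs ?Bool  ok
                ⊕{retry,more,ack} vs &{retry,more,ack}  ok same labels
                  • retry:
                    Z vs Z  ok
                  • more:
                    Z vs Z  ok
                  • ack:
                    Z vs Z  ok
          • more:
            !Bool vs ?Bool  ok
              !Int vs ?Int  ok
                !Bool vs ?Bool  ok
                  end vs end  ok

YES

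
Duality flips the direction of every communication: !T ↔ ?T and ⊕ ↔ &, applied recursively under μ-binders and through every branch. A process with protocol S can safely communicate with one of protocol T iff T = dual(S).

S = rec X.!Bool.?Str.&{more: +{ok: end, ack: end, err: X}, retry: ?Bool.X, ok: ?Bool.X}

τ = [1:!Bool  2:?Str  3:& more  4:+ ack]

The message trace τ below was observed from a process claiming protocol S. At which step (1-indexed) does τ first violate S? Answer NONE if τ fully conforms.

@1 !Bool  ✓  state: ?Str.&{more: +{ok: end, ack: end, err: rec X.…}, retry: ?Bool.rec X.…, ok: ?Bool.rec X.…}
@2 ?Str  ✓  state: &{more: +{ok: end, ack: end, err: rec X.…}, retry: ?Bool.rec X.…, ok: ?Bool.rec X.…}
@3 & more  ✓  state: +{ok: end, ack: end, err: rec X.…}
@4 + ack  ✓  state: end
all 4 steps conform

NONE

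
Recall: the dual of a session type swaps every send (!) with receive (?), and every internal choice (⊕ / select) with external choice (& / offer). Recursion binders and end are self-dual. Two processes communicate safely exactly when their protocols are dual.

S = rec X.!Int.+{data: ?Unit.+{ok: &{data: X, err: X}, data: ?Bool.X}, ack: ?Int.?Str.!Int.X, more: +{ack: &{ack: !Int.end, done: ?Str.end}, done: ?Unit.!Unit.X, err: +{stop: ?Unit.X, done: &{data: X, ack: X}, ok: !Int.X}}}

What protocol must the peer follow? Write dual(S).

rec X ↦ rec X  (rec unchanged)
  !Int ↦ ?Int
    +{data,ack,more} ↦ &{data,ack,more}  (select→offer)
      [data]
        ?Unit ↦ !Unit
          +{ok,data} ↦ &{ok,data}  (select→offer)
            [ok]
              &{data,err} ↦ +{data,err}  (external→internal)
                [data]
                  X ↦ X
                [err]
                  X ↦ X
            [data]
              ?Bool ↦ !Bool
                X ↦ X
      [ack]
        ?Int ↦ !Int
          ?Str ↦ !Str
            !Int ↦ ?Int
              X ↦ X
      [more]
        +{ack,done,err} ↦ &{ack,done,err}  (select→offer)
          [ack]
            &{ack,done} ↦ +{ack,done}  (external→internal)
              [ack]
                !Int ↦ ?Int
                  end ↦ end
              [done]
                ?Str ↦ !Str
                  end ↦ end
          [done]
            ?Unit ↦ !Unit
              !Unit ↦ ?Unit
                X ↦ X
          [err]
            +{stop,done,ok} ↦ &{stop,done,ok}  (select→offer)
              [stop]
                ?Unit ↦ !Unit
                  X ↦ X
              [done]
                &{data,ack} ↦ +{data,ack}  (external→internal)
                  [data]
                    X ↦ X
                  [ack]
                    X ↦ X
              [ok]
                !Int ↦ ?Int
                  X ↦ X

rec X.?Int.&{data: !Unit.&{ok: +{data: X, err: X}, data: !Bool.X}, ack: !Int.!Str.?Int.X, more: &{ack: +{ack: ?Int.end, done: !Str.end}, done: !Unit.?Unit.X, err: &{stop: !Unit.X, done: +{data: X, ack: X}, ok: ?Int.X}}}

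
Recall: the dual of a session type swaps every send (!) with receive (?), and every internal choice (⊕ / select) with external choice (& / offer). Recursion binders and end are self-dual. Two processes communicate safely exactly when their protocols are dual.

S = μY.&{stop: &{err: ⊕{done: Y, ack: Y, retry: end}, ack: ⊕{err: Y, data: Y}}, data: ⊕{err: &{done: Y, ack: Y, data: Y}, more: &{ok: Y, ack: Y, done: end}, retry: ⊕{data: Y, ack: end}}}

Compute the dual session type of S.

μY → μY  (rec unchanged)
  &{stop,data} → ⊕{stop,data}  (offer→select)
    • stop:
      &{err,ack} → ⊕{err,ack}  (offer→select)
        • err:
          ⊕{done,ack,retry} → &{done,ack,retry}  (internal→external)
            • done:
              Y ↦ Y
            • ack:
              Y ↦ Y
            • retry:
              end ↦ end
        • ack:
          ⊕{err,data} → &{err,data}  (internal→external)
            • err:
              Y ↦ Y
            • data:
              Y ↦ Y
    • data:
      ⊕{err,more,retry} → &{err,more,retry}  (internal→external)
        • err:
          &{done,ack,data} → ⊕{done,ack,data}  (offer→select)
            • done:
              Y ↦ Y
            • ack:
              Y ↦ Y
            • data:
              Y ↦ Y
        • more:
          &{ok,ack,done} → ⊕{ok,ack,done}  (offer→select)
            • ok:
              Y ↦ Y
            • ack:
              Y ↦ Y
            • done:
              end ↦ end
        • retry:
          ⊕{data,ack} → &{data,ack}  (internal→external)
            • data:
              Y ↦ Y
            • ack:
              end ↦ end

μY.⊕{stop: ⊕{err: &{done: Y, ack: Y, retry: end}, ack: &{err: Y, data: Y}}, data: &{err: ⊕{done: Y, ack: Y, data: Y}, more: ⊕{ok: Y, ack: Y, done: end}, retry: &{data: Y, ack: end}}}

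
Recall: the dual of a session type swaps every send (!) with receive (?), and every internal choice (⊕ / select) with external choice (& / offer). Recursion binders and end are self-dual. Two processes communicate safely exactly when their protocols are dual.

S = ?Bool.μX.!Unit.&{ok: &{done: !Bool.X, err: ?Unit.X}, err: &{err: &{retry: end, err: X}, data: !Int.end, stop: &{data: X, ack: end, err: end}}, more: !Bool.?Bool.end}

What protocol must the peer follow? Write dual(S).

!Bool.μX.?Unit.⊕{ok: ⊕{done: ?Bool.X, err: !Unit.X}, err: ⊕{err: ⊕{retry: end, err: X}, data: ?Int.end, stop: ⊕{data: X, ack: end, err: end}}, more: ?Bool.!Bool.end}

?Bool ↦ !Bool
  μX ↦ μX  (rec unchanged)
    !Unit ↦ ?Unit
      &{ok,err,more} ↦ ⊕{ok,err,more}  (offer→select)
        [ok]
          &{done,err} ↦ ⊕{done,err}  (offer→select)
            [done]
              !Bool ↦ ?Bool
                X ↦ X
            [err]
              ?Unit ↦ !Unit
                X ↦ X
        [err]
          &{err,data,stop} ↦ ⊕{err,data,stop}  (offer→select)
            [err]
              &{retry,err} ↦ ⊕{retry,err}  (offer→select)
                [retry]
                  end ↦ end
                [err]
                  X ↦ X
            [data]
              !Int ↦ ?Int
                end ↦ end
            [stop]
              &{data,ack,err} ↦ ⊕{data,ack,err}  (offer→select)
                [data]
                  X ↦ X
                [ack]
                  end ↦ end
                [err]
                  end ↦ end
        [more]
          !Bool ↦ ?Bool
            ?Bool ↦ !Bool
              end ↦ end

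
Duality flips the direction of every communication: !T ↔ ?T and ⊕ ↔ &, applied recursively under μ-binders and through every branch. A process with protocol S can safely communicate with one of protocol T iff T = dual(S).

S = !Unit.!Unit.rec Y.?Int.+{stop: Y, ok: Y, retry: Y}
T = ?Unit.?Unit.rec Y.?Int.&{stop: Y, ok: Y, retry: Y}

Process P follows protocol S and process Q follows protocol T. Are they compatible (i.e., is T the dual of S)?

!Unit | ?Unit  ✓
  !Unit | ?Unit  ✓
    rec Y | rec Y  ✓ (rec unchanged)
      ?Int | ?Int  ✗ same direction on both sides — not dual

NO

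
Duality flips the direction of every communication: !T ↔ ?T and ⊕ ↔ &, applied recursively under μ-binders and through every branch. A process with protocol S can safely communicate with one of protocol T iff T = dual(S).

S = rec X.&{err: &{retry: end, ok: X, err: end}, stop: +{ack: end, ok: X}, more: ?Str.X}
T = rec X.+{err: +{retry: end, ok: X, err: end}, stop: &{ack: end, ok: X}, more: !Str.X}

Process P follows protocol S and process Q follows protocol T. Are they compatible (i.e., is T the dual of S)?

rec X vs rec X  ok (rec unchanged)
  &{err,stop,more} vs +{err,stop,more}  ok labels match
    case err:
      &{retry,ok,err} vs +{retry,ok,err}  ok labels match
        case retry:
          end vs end  ok
        case ok:
          X vs X  ok
        case err:
          end vs end  ok
    case stop:
      +{ack,ok} vs &{ack,ok}  ok labels match
        case ack:
          end vs end  ok
        case ok:
          X vs X  ok
    case more:
      ?Str vs !Str  ok
        X vs X  ok

YES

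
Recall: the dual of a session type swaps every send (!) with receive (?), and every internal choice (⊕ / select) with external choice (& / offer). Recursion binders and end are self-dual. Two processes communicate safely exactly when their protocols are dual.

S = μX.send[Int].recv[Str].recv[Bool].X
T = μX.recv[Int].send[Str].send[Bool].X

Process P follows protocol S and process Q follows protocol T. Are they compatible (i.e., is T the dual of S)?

YES

μX vs μX  match (binder kept)
  send[Int] vs recv[Int]  match
    recv[Str] vs send[Str]  match
      recv[Bool] vs send[Bool]  match
        X vs X  match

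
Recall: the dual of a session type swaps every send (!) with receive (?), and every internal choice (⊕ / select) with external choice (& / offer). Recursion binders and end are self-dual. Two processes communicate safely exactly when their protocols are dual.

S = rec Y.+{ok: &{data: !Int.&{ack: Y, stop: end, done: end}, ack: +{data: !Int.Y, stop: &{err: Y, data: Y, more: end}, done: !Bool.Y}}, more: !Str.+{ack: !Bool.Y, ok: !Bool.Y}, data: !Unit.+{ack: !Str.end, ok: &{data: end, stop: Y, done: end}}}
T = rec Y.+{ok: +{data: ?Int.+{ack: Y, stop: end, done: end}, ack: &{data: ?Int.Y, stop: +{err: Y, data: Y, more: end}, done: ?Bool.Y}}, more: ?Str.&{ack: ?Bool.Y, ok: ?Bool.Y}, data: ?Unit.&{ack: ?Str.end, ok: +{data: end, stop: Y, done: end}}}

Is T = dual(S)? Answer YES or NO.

rec Y | rec Y  match (μ self-dual)
  +{ok,more,data} | +{ok,more,data}  ✗ choice polarity not flipped — not dual

NO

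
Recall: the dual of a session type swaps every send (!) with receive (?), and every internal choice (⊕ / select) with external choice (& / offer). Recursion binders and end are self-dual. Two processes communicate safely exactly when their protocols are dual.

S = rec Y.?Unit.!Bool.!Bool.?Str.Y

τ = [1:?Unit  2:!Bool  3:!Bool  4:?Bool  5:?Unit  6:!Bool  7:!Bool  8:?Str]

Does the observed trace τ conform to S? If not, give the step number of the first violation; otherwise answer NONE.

4

@1 ?Unit  match  now at !Bool.!Bool.?Str.rec Y.…
@2 !Bool  match  now at !Bool.?Str.rec Y.…
@3 !Bool  match  now at ?Str.rec Y.…
@4 got ?Bool, protocol expects ?Str  ✗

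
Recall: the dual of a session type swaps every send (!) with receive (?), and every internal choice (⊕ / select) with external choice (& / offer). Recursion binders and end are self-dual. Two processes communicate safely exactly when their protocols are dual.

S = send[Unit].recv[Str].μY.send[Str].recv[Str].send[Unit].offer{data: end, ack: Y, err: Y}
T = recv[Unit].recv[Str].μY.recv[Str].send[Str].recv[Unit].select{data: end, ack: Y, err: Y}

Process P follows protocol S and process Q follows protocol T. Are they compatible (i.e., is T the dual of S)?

NO

send[Unit] vs recv[Unit]  match
  recv[Str] vs recv[Str]  ✗ same direction on both sides — not dual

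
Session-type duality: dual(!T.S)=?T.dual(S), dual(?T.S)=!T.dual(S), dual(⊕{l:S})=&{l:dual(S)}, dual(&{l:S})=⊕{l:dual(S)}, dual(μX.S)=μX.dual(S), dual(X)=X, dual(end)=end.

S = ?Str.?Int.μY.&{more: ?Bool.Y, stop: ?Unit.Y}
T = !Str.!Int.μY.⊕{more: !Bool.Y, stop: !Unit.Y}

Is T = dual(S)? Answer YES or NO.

?Str | !Str  match
  ?Int | !Int  match
    μY | μY  match (binder kept)
      &{more,stop} | ⊕{more,stop}  match label sets agree
        [more]
          ?Bool | !Bool  match
            Y | Y  match
        [stop]
          ?Unit | !Unit  match
            Y | Y  match

YES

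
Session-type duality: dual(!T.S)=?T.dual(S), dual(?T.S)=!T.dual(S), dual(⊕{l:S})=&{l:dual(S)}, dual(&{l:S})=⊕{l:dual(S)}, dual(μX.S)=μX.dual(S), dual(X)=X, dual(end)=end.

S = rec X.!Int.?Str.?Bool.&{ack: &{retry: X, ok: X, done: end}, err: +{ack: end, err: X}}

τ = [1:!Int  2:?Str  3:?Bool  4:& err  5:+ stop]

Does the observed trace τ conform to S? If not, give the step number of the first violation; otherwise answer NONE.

[1] !Int  match  cont: ?Str.?Bool.&{ack: &{retry: rec X.…, ok: rec X.…, done: end}, err: +{ack: end, err: rec X.…}}
[2] ?Str  match  cont: ?Bool.&{ack: &{retry: rec X.…, ok: rec X.…, done: end}, err: +{ack: end, err: rec X.…}}
[3] ?Bool  match  cont: &{ack: &{retry: rec X.…, ok: rec X.…, done: end}, err: +{ack: end, err: rec X.…}}
[4] & err  match  cont: +{ack: end, err: rec X.…}
[5] got + stop, protocol expects + ack or + err  ✗

5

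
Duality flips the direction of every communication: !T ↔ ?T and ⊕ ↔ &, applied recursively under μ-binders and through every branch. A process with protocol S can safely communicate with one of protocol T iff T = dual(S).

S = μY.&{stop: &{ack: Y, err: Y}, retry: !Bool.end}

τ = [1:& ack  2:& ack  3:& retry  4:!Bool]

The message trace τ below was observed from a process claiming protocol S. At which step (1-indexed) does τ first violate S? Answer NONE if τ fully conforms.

1

@1 got & ack, protocol expects & stop or & retry  ✗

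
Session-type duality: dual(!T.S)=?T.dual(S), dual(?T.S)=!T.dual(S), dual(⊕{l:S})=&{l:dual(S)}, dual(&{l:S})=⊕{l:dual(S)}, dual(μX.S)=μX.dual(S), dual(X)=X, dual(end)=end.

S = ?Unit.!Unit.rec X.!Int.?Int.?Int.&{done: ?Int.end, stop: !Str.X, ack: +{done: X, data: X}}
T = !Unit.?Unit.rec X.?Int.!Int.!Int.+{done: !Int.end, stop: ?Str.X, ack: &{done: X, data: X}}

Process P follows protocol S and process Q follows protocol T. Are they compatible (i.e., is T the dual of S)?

YES

?Unit | !Unit  match
  !Unit | ?Unit  match
    rec X | rec X  match (binder kept)
      !Int | ?Int  match
        ?Int | !Int  match
          ?Int | !Int  match
            &{done,stop,ack} | +{done,stop,ack}  match labels match
              case done:
                ?Int | !Int  match
                  end | end  match
              case stop:
                !Str | ?Str  match
                  X | X  match
              case ack:
                +{done,data} | &{done,data}  match labels match
                  case done:
                    X | X  match
                  case data:
                    X | X  match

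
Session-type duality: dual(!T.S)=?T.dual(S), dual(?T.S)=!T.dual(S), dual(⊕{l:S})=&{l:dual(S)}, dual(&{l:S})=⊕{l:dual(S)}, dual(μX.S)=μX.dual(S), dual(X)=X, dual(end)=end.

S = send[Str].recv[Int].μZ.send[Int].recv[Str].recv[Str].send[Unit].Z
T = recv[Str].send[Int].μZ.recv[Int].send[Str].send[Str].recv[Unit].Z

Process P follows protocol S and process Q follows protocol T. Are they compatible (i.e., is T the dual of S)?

YES

send[Str] ‖ recv[Str]  ok
  recv[Int] ‖ send[Int]  ok
    μZ ‖ μZ  ok (binder kept)
      send[Int] ‖ recv[Int]  ok
        recv[Str] ‖ send[Str]  ok
          recv[Str] ‖ send[Str]  ok
            send[Unit] ‖ recv[Unit]  ok
              Z ‖ Z  ok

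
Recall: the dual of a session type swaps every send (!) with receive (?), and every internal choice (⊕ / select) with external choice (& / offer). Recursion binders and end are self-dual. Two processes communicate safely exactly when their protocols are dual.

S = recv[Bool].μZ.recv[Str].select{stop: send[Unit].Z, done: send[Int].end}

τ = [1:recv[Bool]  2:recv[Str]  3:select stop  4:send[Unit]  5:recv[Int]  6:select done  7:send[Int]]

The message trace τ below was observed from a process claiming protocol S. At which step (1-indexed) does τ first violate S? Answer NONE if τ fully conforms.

5

@1 recv[Bool]  ok  now at μZ.…
@2 recv[Str]  ok  now at select{stop: send[Unit].μZ.…, done: send[Int].end}
@3 select stop  ok  now at send[Unit].μZ.…
@4 send[Unit]  ok  now at μZ.…
@5 got recv[Int], protocol expects recv[Str]  ✗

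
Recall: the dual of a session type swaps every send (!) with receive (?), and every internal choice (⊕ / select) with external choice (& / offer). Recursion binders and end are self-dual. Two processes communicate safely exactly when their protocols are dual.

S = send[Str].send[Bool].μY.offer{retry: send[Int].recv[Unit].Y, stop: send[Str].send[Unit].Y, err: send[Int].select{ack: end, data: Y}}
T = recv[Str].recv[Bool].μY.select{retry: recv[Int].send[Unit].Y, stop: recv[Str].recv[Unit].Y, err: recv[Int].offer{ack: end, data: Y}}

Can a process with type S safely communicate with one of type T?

YES

send[Str] | recv[Str]  ok
  send[Bool] | recv[Bool]  ok
    μY | μY  ok (binder kept)
      offer{retry,stop,err} | select{retry,stop,err}  ok label sets agree
        [retry]
          send[Int] | recv[Int]  ok
            recv[Unit] | send[Unit]  ok
              Y | Y  ok
        [stop]
          send[Str] | recv[Str]  ok
            send[Unit] | recv[Unit]  ok
              Y | Y  ok
        [err]
          send[Int] | recv[Int]  ok
            select{ack,data} | offer{ack,data}  ok label sets agree
              [ack]
                end | end  ok
              [data]
                Y | Y  ok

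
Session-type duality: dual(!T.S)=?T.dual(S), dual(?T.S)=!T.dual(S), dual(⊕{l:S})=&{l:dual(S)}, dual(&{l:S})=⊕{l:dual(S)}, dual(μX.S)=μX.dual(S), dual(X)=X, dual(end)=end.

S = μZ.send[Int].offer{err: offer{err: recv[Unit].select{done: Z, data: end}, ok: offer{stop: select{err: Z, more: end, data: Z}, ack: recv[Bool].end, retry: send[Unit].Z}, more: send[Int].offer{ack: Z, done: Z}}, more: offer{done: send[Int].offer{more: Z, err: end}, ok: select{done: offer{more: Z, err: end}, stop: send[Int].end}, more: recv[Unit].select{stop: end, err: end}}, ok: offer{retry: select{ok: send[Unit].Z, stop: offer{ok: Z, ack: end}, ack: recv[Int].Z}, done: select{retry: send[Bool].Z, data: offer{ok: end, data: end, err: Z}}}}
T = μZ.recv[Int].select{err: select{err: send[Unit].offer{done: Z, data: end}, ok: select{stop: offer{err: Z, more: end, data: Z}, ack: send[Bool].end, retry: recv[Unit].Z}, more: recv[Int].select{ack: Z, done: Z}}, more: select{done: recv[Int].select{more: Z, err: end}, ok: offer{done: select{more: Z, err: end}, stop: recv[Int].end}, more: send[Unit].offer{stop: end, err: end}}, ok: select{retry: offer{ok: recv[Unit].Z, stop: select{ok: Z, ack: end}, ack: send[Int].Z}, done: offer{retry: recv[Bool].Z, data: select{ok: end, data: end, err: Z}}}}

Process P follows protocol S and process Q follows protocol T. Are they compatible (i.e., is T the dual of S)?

YES

μZ ‖ μZ  match (rec unchanged)
  send[Int] ‖ recv[Int]  match
    offer{err,more,ok} ‖ select{err,more,ok}  match label sets agree
      case err:
        offer{err,ok,more} ‖ select{err,ok,more}  match label sets agree
          case err:
            recv[Unit] ‖ send[Unit]  match
              select{done,data} ‖ offer{done,data}  match label sets agree
                case done:
                  Z ‖ Z  match
                case data:
                  end ‖ end  match
          case ok:
            offer{stop,ack,retry} ‖ select{stop,ack,retry}  match label sets agree
              case stop:
                select{err,more,data} ‖ offer{err,more,data}  match label sets agree
                  case err:
                    Z ‖ Z  match
                  case more:
                    end ‖ end  match
                  case data:
                    Z ‖ Z  match
              case ack:
                recv[Bool] ‖ send[Bool]  match
                  end ‖ end  match
              case retry:
                send[Unit] ‖ recv[Unit]  match
                  Z ‖ Z  match
          case more:
            send[Int] ‖ recv[Int]  match
              offer{ack,done} ‖ select{ack,done}  match label sets agree
                case ack:
                  Z ‖ Z  match
                case done:
                  Z ‖ Z  match
      case more:
        offer{done,ok,more} ‖ select{done,ok,more}  match label sets agree
          case done:
            send[Int] ‖ recv[Int]  match
              offer{more,err} ‖ select{more,err}  match label sets agree
                case more:
                  Z ‖ Z  match
                case err:
                  end ‖ end  match
          case ok:
            select{done,stop} ‖ offer{done,stop}  match label sets agree
              case done:
                offer{more,err} ‖ select{more,err}  match label sets agree
                  case more:
                    Z ‖ Z  match
                  case err:
                    end ‖ end  match
              case stop:
                send[Int] ‖ recv[Int]  match
                  end ‖ end  match
          case more:
            recv[Unit] ‖ send[Unit]  match
              select{stop,err} ‖ offer{stop,err}  match label sets agree
                case stop:
                  end ‖ end  match
                case err:
                  end ‖ end  match
      case ok:
        offer{retry,done} ‖ select{retry,done}  match label sets agree
          case retry:
            select{ok,stop,ack} ‖ offer{ok,stop,ack}  match label sets agree
              case ok:
                send[Unit] ‖ recv[Unit]  match
                  Z ‖ Z  match
              case stop:
                offer{ok,ack} ‖ select{ok,ack}  match label sets agree
                  case ok:
                    Z ‖ Z  match
                  case ack:
                    end ‖ end  match
              case ack:
                recv[Int] ‖ send[Int]  match
                  Z ‖ Z  match
          case done:
            select{retry,data} ‖ offer{retry,data}  match label sets agree
              case retry:
                send[Bool] ‖ recv[Bool]  match
                  Z ‖ Z  match
              case data:
                offer{ok,data,err} ‖ select{ok,data,err}  match label sets agree
                  case ok:
                    end ‖ end  match
                  case data:
                    end ‖ end  match
                  case err:
                    Z ‖ Z  match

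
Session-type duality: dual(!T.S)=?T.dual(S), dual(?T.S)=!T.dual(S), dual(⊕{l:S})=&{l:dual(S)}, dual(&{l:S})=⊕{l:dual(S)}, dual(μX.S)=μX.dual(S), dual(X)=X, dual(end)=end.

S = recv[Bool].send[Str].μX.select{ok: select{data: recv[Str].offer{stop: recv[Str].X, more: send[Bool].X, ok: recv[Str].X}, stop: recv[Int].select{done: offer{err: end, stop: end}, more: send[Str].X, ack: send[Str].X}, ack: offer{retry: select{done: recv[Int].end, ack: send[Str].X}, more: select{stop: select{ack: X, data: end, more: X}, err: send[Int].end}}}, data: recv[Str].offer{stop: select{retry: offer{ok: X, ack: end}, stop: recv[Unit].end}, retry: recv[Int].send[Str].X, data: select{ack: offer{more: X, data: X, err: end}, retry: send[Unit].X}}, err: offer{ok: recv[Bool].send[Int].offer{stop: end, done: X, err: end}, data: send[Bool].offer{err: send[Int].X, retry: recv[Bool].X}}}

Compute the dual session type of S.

recv[Bool] ↦ send[Bool]
  send[Str] ↦ recv[Str]
    μX ↦ μX  (binder kept)
      select{ok,data,err} ↦ offer{ok,data,err}  (select→offer)
        [ok]
          select{data,stop,ack} ↦ offer{data,stop,ack}  (select→offer)
            [data]
              recv[Str] ↦ send[Str]
                offer{stop,more,ok} ↦ select{stop,more,ok}  (&→⊕)
                  [stop]
                    recv[Str] ↦ send[Str]
                      X ↦ X
                  [more]
                    send[Bool] ↦ recv[Bool]
                      X ↦ X
                  [ok]
                    recv[Str] ↦ send[Str]
                      X ↦ X
            [stop]
              recv[Int] ↦ send[Int]
                select{done,more,ack} ↦ offer{done,more,ack}  (select→offer)
                  [done]
                    offer{err,stop} ↦ select{err,stop}  (&→⊕)
                      [err]
                        end ↦ end
                      [stop]
                        end ↦ end
                  [more]
                    send[Str] ↦ recv[Str]
                      X ↦ X
                  [ack]
                    send[Str] ↦ recv[Str]
                      X ↦ X
            [ack]
              offer{retry,more} ↦ select{retry,more}  (&→⊕)
                [retry]
                  select{done,ack} ↦ offer{done,ack}  (select→offer)
                    [done]
                      recv[Int] ↦ send[Int]
                        end ↦ end
                    [ack]
                      send[Str] ↦ recv[Str]
                        X ↦ X
                [more]
                  select{stop,err} ↦ offer{stop,err}  (select→offer)
                    [stop]
                      select{ack,data,more} ↦ offer{ack,data,more}  (select→offer)
                        [ack]
                          X ↦ X
                        [data]
                          end ↦ end
                        [more]
                          X ↦ X
                    [err]
                      send[Int] ↦ recv[Int]
                        end ↦ end
        [data]
          recv[Str] ↦ send[Str]
            offer{stop,retry,data} ↦ select{stop,retry,data}  (&→⊕)
              [stop]
                select{retry,stop} ↦ offer{retry,stop}  (select→offer)
                  [retry]
                    offer{ok,ack} ↦ select{ok,ack}  (&→⊕)
                      [ok]
                        X ↦ X
                      [ack]
                        end ↦ end
                  [stop]
                    recv[Unit] ↦ send[Unit]
                      end ↦ end
              [retry]
                recv[Int] ↦ send[Int]
                  send[Str] ↦ recv[Str]
                    X ↦ X
              [data]
                select{ack,retry} ↦ offer{ack,retry}  (select→offer)
                  [ack]
                    offer{more,data,err} ↦ select{more,data,err}  (&→⊕)
                      [more]
                        X ↦ X
                      [data]
                        X ↦ X
                      [err]
                        end ↦ end
                  [retry]
                    send[Unit] ↦ recv[Unit]
                      X ↦ X
        [err]
          offer{ok,data} ↦ select{ok,data}  (&→⊕)
            [ok]
              recv[Bool] ↦ send[Bool]
                send[Int] ↦ recv[Int]
                  offer{stop,done,err} ↦ select{stop,done,err}  (&→⊕)
                    [stop]
                      end ↦ end
                    [done]
                      X ↦ X
                    [err]
                      end ↦ end
            [data]
              send[Bool] ↦ recv[Bool]
                offer{err,retry} ↦ select{err,retry}  (&→⊕)
                  [err]
                    send[Int] ↦ recv[Int]
                      X ↦ X
                  [retry]
                    recv[Bool] ↦ send[Bool]
                      X ↦ X

send[Bool].recv[Str].μX.offer{ok: offer{data: send[Str].select{stop: send[Str].X, more: recv[Bool].X, ok: send[Str].X}, stop: send[Int].offer{done: select{err: end, stop: end}, more: recv[Str].X, ack: recv[Str].X}, ack: select{retry: offer{done: send[Int].end, ack: recv[Str].X}, more: offer{stop: offer{ack: X, data: end, more: X}, err: recv[Int].end}}}, data: send[Str].select{stop: offer{retry: select{ok: X, ack: end}, stop: send[Unit].end}, retry: send[Int].recv[Str].X, data: offer{ack: select{more: X, data: X, err: end}, retry: recv[Unit].X}}, err: select{ok: send[Bool].recv[Int].select{stop: end, done: X, err: end}, data: recv[Bool].select{err: recv[Int].X, retry: send[Bool].X}}}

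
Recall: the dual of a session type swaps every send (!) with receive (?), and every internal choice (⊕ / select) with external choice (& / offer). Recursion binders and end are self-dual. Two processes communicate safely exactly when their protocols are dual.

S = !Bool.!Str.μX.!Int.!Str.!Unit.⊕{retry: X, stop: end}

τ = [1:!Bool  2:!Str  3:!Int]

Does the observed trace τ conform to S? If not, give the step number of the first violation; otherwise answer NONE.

step 1: !Bool  ok  residual = !Str.μX.…
step 2: !Str  ok  residual = μX.…
step 3: !Int  ok  residual = !Str.!Unit.⊕{retry: μX.…, stop: end}
trace exhausted — no violation

NONE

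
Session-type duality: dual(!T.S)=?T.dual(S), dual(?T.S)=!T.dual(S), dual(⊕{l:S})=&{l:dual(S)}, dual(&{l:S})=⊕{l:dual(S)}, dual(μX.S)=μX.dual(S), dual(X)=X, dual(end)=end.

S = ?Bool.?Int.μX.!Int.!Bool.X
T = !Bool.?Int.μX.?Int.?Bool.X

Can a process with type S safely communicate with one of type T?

NO

?Bool | !Bool  match
  ?Int | ?Int  ✗ same direction on both sides — not dual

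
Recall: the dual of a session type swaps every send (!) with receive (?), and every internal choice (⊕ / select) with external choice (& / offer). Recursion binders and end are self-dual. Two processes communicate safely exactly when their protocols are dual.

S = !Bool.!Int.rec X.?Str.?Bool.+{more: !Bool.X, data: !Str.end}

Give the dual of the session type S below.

?Bool.?Int.rec X.!Str.!Bool.&{more: ?Bool.X, data: ?Str.end}

!Bool ↦ ?Bool
  !Int ↦ ?Int
    rec X ↦ rec X  (binder kept)
      ?Str ↦ !Str
        ?Bool ↦ !Bool
          +{more,data} ↦ &{more,data}  (select→offer)
            case more:
              !Bool ↦ ?Bool
                dual(X) = X
            case data:
              !Str ↦ ?Str
                dual(end) = end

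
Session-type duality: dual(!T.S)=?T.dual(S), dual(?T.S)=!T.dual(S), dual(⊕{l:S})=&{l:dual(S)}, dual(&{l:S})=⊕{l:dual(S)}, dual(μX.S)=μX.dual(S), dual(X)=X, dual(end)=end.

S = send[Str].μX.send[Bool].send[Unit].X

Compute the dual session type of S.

recv[Str].μX.recv[Bool].recv[Unit].X

send[Str] ↦ recv[Str]
  μX ↦ μX  (binder kept)
    send[Bool] ↦ recv[Bool]
      send[Unit] ↦ recv[Unit]
        X ↦ X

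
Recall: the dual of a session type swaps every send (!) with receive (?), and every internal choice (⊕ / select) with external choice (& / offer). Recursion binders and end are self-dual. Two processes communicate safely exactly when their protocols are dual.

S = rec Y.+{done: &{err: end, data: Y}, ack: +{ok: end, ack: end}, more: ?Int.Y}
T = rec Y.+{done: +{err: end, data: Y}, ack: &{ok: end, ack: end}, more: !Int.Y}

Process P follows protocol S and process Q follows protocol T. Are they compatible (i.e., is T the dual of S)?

rec Y vs rec Y  match (rec unchanged)
  +{done,ack,more} vs +{done,ack,more}  ✗ choice polarity not flipped — not dual

NO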